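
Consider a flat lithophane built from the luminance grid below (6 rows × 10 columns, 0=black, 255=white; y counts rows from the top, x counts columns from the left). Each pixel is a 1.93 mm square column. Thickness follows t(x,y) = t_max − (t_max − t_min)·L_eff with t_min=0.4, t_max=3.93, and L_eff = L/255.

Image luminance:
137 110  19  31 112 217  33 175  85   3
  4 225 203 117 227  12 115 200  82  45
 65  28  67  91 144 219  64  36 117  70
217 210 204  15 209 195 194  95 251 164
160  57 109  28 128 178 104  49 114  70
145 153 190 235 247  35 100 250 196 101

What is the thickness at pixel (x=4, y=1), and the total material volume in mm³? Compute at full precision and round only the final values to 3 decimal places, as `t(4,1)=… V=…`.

span = t_max - t_min = 3.93 - 0.4 = 3.530
L(4,1) = 227, L_eff = 227/255 = 0.890196
t(4,1) = 3.93 - 3.530·0.890196 = 0.788
Σt over all 6·10 pixels = 845233/6375 ≈ 132.5855686
V = pitch²·Σt = 1.93²·845233/6375 = 493.868

t(4,1)=0.788 V=493.868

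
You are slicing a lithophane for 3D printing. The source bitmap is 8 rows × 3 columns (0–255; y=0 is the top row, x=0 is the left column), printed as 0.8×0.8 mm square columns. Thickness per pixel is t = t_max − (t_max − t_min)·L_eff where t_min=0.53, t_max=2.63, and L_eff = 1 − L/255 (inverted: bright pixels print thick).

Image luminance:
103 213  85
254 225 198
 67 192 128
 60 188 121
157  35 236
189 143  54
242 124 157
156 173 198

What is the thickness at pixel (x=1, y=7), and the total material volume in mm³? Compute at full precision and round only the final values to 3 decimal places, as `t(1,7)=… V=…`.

t(1,7)=1.955 V=27.631

span = t_max - t_min = 2.63 - 0.53 = 2.100
L(1,7) = 173, L_eff = 1 - 173/255 = 0.321569 (inverted)
t(1,7) = 2.63 - 2.100·0.321569 = 1.955
Σt over all 8·3 pixels = 18349/425 ≈ 43.1741176
V = pitch²·Σt = 0.8²·18349/425 = 27.631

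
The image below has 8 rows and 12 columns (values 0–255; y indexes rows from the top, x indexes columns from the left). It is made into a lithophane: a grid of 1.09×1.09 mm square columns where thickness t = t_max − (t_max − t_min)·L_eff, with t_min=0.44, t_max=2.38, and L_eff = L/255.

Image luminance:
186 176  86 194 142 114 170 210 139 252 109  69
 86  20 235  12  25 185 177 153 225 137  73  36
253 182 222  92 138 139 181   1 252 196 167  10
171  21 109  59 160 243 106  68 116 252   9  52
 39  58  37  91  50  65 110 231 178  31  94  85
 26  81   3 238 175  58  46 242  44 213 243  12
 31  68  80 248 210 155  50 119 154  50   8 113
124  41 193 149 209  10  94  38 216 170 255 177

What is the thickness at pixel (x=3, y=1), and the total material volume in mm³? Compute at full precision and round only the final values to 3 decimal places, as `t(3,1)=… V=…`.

span = t_max - t_min = 2.38 - 0.44 = 1.940
L(3,1) = 12, L_eff = 12/255 = 0.047059
t(3,1) = 2.38 - 1.940·0.047059 = 2.289
Σt over all 8·12 pixels = 883193/6375 ≈ 138.5400784
V = pitch²·Σt = 1.09²·883193/6375 = 164.599

t(3,1)=2.289 V=164.599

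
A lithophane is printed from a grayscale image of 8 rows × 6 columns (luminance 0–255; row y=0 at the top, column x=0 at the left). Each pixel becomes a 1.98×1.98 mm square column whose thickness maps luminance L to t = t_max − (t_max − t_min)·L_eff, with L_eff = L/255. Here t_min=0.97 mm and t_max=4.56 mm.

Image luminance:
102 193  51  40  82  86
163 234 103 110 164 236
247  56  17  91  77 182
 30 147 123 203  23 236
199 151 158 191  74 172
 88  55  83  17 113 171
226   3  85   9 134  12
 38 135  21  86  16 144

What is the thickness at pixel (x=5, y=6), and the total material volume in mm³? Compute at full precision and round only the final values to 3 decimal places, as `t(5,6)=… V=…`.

span = t_max - t_min = 4.56 - 0.97 = 3.590
L(5,6) = 12, L_eff = 12/255 = 0.047059
t(5,6) = 4.56 - 3.590·0.047059 = 4.391
Σt over all 8·6 pixels = 3651097/25500 ≈ 143.1802745
V = pitch²·Σt = 1.98²·3651097/25500 = 561.324

t(5,6)=4.391 V=561.324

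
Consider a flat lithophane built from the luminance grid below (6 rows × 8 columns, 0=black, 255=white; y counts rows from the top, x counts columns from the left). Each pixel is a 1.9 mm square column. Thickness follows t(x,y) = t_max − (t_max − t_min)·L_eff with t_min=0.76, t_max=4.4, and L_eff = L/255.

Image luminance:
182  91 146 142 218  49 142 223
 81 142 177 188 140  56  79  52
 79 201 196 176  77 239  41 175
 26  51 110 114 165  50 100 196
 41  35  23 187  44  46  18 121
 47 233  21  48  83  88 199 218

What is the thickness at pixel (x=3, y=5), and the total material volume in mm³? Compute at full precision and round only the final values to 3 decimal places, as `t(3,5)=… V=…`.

t(3,5)=3.715 V=476.126

span = t_max - t_min = 4.4 - 0.76 = 3.640
L(3,5) = 48, L_eff = 48/255 = 0.188235
t(3,5) = 4.4 - 3.640·0.188235 = 3.715
Σt over all 6·8 pixels = 280268/2125 ≈ 131.8908235
V = pitch²·Σt = 1.9²·280268/2125 = 476.126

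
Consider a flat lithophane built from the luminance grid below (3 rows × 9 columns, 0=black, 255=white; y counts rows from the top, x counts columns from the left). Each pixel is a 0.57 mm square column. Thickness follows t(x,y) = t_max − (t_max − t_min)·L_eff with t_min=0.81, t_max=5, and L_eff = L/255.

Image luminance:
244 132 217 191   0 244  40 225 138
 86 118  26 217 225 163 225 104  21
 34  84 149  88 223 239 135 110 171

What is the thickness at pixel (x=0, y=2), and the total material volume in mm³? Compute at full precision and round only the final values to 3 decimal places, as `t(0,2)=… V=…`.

span = t_max - t_min = 5 - 0.81 = 4.190
L(0,2) = 34, L_eff = 34/255 = 0.133333
t(0,2) = 5 - 4.190·0.133333 = 4.441
Σt over all 3·9 pixels = 609923/8500 ≈ 71.7556471
V = pitch²·Σt = 0.57²·609923/8500 = 23.313

t(0,2)=4.441 V=23.313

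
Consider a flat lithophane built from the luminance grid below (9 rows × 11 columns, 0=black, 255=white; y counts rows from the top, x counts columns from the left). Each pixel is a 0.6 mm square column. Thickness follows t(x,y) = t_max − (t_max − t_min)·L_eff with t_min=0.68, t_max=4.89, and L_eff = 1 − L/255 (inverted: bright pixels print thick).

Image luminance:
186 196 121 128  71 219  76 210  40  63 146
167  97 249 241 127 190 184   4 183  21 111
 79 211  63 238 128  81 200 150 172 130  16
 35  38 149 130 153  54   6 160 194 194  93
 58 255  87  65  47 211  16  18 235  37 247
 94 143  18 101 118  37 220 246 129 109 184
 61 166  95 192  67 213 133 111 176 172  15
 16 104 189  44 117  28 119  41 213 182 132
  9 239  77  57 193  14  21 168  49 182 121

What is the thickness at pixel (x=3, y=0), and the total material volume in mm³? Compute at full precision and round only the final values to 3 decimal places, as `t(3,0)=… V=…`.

span = t_max - t_min = 4.89 - 0.68 = 4.210
L(3,0) = 128, L_eff = 1 - 128/255 = 0.498039 (inverted)
t(3,0) = 4.89 - 4.210·0.498039 = 2.793
Σt over all 9·11 pixels = 1361731/5100 ≈ 267.0060784
V = pitch²·Σt = 0.6²·1361731/5100 = 96.122

t(3,0)=2.793 V=96.122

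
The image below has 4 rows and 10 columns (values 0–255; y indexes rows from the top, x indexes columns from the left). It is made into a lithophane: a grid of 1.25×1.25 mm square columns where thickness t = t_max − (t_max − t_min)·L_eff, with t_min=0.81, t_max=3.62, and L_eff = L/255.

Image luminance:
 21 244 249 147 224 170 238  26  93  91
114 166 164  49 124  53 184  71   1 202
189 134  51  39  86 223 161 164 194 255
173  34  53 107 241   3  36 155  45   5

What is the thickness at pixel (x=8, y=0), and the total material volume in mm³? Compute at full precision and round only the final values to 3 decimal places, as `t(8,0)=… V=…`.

t(8,0)=2.595 V=140.521

span = t_max - t_min = 3.62 - 0.81 = 2.810
L(8,0) = 93, L_eff = 93/255 = 0.364706
t(8,0) = 3.62 - 2.810·0.364706 = 2.595
Σt over all 4·10 pixels = 2293301/25500 ≈ 89.9333725
V = pitch²·Σt = 1.25²·2293301/25500 = 140.521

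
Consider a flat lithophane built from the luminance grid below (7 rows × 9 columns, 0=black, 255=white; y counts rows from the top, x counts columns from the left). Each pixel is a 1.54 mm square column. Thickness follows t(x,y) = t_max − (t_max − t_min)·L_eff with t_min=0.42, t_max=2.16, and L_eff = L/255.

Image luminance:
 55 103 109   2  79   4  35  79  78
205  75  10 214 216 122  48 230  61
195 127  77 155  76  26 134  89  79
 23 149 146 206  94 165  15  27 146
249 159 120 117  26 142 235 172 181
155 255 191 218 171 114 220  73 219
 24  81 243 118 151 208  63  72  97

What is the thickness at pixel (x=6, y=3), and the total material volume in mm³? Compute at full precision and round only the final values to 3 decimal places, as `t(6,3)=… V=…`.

t(6,3)=2.058 V=197.668

span = t_max - t_min = 2.16 - 0.42 = 1.740
L(6,3) = 15, L_eff = 15/255 = 0.058824
t(6,3) = 2.16 - 1.740·0.058824 = 2.058
Σt over all 7·9 pixels = 177114/2125 ≈ 83.3477647
V = pitch²·Σt = 1.54²·177114/2125 = 197.668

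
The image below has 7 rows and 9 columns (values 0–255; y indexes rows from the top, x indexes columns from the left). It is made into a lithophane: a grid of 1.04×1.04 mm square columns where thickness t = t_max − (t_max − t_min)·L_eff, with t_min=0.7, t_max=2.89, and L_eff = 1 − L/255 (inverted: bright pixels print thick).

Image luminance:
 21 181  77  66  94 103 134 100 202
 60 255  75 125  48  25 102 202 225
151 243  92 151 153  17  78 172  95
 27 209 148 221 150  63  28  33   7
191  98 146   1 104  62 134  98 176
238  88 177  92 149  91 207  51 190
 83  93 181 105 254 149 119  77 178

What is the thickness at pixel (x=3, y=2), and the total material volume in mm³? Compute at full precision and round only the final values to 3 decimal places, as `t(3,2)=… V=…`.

t(3,2)=1.997 V=118.899

span = t_max - t_min = 2.89 - 0.7 = 2.190
L(3,2) = 151, L_eff = 1 - 151/255 = 0.407843 (inverted)
t(3,2) = 2.89 - 2.190·0.407843 = 1.997
Σt over all 7·9 pixels = 186879/1700 ≈ 109.9288235
V = pitch²·Σt = 1.04²·186879/1700 = 118.899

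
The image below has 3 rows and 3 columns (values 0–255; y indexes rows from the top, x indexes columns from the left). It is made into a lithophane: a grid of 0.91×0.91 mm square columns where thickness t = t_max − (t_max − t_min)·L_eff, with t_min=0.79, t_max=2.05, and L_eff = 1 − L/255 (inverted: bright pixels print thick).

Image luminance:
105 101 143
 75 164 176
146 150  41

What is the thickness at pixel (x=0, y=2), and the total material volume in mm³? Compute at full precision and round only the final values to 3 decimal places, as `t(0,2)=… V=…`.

span = t_max - t_min = 2.05 - 0.79 = 1.260
L(0,2) = 146, L_eff = 1 - 146/255 = 0.427451 (inverted)
t(0,2) = 2.05 - 1.260·0.427451 = 1.511
Σt over all 3·3 pixels = 106677/8500 ≈ 12.5502353
V = pitch²·Σt = 0.91²·106677/8500 = 10.393

t(0,2)=1.511 V=10.393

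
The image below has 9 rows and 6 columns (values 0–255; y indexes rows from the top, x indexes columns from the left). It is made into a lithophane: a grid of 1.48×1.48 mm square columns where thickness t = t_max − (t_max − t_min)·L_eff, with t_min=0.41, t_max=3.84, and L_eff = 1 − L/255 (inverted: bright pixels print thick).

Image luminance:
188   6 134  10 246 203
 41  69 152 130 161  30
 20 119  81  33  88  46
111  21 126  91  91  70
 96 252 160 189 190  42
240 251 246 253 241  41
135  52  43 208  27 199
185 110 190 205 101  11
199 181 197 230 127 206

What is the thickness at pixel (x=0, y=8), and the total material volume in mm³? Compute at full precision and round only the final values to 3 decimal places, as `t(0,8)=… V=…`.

t(0,8)=3.087 V=256.917

span = t_max - t_min = 3.84 - 0.41 = 3.430
L(0,8) = 199, L_eff = 1 - 199/255 = 0.219608 (inverted)
t(0,8) = 3.84 - 3.430·0.219608 = 3.087
Σt over all 9·6 pixels = 249246/2125 ≈ 117.2922353
V = pitch²·Σt = 1.48²·249246/2125 = 256.917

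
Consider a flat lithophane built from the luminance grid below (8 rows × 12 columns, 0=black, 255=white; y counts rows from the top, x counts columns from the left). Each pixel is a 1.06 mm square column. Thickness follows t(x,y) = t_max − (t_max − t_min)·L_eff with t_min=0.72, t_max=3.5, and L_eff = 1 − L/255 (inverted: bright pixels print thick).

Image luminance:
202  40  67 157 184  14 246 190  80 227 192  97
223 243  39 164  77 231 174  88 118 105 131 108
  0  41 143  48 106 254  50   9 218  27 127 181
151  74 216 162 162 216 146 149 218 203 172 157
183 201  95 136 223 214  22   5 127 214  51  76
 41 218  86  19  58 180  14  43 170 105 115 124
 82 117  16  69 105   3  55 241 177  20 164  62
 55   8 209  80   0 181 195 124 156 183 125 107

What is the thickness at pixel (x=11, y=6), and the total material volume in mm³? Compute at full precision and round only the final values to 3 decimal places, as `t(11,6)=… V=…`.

t(11,6)=1.396 V=223.199

span = t_max - t_min = 3.5 - 0.72 = 2.780
L(11,6) = 62, L_eff = 1 - 62/255 = 0.756863 (inverted)
t(11,6) = 3.5 - 2.780·0.756863 = 1.396
Σt over all 8·12 pixels = 2532739/12750 ≈ 198.6461961
V = pitch²·Σt = 1.06²·2532739/12750 = 223.199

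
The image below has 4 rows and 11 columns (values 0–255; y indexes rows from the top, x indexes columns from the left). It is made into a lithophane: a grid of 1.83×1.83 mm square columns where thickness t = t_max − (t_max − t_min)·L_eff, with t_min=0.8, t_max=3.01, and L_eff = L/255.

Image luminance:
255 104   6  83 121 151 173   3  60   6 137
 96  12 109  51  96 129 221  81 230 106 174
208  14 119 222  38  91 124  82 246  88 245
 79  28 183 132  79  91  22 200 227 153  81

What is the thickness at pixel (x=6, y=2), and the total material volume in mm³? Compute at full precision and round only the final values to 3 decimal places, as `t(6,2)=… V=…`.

span = t_max - t_min = 3.01 - 0.8 = 2.210
L(6,2) = 124, L_eff = 124/255 = 0.486275
t(6,2) = 3.01 - 2.210·0.486275 = 1.935
Σt over all 4·11 pixels = 32908/375 ≈ 87.7546667
V = pitch²·Σt = 1.83²·32908/375 = 293.882

t(6,2)=1.935 V=293.882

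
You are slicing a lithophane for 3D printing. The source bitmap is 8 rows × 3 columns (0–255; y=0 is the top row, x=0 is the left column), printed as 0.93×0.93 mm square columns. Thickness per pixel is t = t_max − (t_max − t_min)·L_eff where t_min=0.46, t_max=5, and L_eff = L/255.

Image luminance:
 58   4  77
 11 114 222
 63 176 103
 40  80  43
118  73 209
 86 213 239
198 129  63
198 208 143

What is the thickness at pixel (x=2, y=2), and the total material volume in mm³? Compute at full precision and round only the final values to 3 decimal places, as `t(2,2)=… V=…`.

span = t_max - t_min = 5 - 0.46 = 4.540
L(2,2) = 103, L_eff = 103/255 = 0.403922
t(2,2) = 5 - 4.540·0.403922 = 3.166
Σt over all 8·3 pixels = 146494/2125 ≈ 68.9383529
V = pitch²·Σt = 0.93²·146494/2125 = 59.625

t(2,2)=3.166 V=59.625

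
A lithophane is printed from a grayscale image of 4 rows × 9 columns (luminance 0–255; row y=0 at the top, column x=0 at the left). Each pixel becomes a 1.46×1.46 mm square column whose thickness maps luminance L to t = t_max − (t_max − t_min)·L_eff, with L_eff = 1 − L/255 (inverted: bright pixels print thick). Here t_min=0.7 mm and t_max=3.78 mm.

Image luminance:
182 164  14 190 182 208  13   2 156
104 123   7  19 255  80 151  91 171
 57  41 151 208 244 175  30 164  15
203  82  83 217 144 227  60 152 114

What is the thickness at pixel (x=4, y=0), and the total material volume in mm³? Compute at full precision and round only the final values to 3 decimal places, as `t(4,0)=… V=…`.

span = t_max - t_min = 3.78 - 0.7 = 3.080
L(4,0) = 182, L_eff = 1 - 182/255 = 0.286275 (inverted)
t(4,0) = 3.78 - 3.080·0.286275 = 2.898
Σt over all 4·9 pixels = 168511/2125 ≈ 79.2992941
V = pitch²·Σt = 1.46²·168511/2125 = 169.034

t(4,0)=2.898 V=169.034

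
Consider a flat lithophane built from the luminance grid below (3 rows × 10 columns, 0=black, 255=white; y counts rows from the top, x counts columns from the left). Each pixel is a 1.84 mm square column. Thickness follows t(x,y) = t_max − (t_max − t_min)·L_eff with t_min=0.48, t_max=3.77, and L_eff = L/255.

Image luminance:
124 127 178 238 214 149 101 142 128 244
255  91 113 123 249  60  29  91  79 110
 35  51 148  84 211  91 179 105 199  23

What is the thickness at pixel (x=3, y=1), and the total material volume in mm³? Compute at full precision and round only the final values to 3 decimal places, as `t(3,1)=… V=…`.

t(3,1)=2.183 V=209.455

span = t_max - t_min = 3.77 - 0.48 = 3.290
L(3,1) = 123, L_eff = 123/255 = 0.482353
t(3,1) = 3.77 - 3.290·0.482353 = 2.183
Σt over all 3·10 pixels = 1577591/25500 ≈ 61.8663137
V = pitch²·Σt = 1.84²·1577591/25500 = 209.455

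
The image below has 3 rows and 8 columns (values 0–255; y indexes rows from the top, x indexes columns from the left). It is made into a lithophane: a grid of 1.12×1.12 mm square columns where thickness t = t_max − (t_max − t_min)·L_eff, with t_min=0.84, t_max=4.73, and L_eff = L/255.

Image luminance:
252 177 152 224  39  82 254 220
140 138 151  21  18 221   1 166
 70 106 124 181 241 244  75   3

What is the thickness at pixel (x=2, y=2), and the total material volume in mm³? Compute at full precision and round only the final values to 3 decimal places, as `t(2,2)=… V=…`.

span = t_max - t_min = 4.73 - 0.84 = 3.890
L(2,2) = 124, L_eff = 124/255 = 0.486275
t(2,2) = 4.73 - 3.890·0.486275 = 2.838
Σt over all 3·8 pixels = 26851/425 ≈ 63.1788235
V = pitch²·Σt = 1.12²·26851/425 = 79.252

t(2,2)=2.838 V=79.252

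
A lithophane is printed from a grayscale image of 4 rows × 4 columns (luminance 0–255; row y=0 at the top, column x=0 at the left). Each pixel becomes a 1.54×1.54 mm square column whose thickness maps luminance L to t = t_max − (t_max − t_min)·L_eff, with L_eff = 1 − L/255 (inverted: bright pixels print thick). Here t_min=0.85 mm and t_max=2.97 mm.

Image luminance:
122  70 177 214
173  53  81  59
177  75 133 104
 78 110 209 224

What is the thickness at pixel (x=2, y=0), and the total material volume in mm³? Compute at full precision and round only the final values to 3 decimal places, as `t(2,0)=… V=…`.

t(2,0)=2.322 V=72.851

span = t_max - t_min = 2.97 - 0.85 = 2.120
L(2,0) = 177, L_eff = 1 - 177/255 = 0.305882 (inverted)
t(2,0) = 2.97 - 2.120·0.305882 = 2.322
Σt over all 4·4 pixels = 195827/6375 ≈ 30.7179608
V = pitch²·Σt = 1.54²·195827/6375 = 72.851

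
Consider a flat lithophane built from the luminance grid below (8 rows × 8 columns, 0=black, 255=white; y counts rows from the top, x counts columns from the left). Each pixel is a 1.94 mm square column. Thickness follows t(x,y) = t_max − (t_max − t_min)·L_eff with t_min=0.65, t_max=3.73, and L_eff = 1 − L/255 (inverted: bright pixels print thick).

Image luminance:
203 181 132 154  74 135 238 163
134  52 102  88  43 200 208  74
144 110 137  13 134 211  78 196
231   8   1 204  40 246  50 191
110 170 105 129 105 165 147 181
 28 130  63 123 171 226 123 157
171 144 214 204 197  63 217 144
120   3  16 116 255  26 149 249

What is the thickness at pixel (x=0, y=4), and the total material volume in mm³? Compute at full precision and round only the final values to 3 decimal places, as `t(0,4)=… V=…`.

span = t_max - t_min = 3.73 - 0.65 = 3.080
L(0,4) = 110, L_eff = 1 - 110/255 = 0.568627 (inverted)
t(0,4) = 3.73 - 3.080·0.568627 = 1.979
Σt over all 8·8 pixels = 927092/6375 ≈ 145.4261961
V = pitch²·Σt = 1.94²·927092/6375 = 547.326

t(0,4)=1.979 V=547.326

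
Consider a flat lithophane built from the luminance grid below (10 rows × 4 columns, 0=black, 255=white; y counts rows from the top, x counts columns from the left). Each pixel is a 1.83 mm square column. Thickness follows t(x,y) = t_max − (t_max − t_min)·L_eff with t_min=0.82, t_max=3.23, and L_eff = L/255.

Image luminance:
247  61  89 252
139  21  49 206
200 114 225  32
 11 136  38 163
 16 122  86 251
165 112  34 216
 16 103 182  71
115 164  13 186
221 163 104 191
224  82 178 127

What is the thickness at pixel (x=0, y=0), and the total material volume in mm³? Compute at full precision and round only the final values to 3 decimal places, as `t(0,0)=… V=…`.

span = t_max - t_min = 3.23 - 0.82 = 2.410
L(0,0) = 247, L_eff = 247/255 = 0.968627
t(0,0) = 3.23 - 2.410·0.968627 = 0.896
Σt over all 10·4 pixels = 82379/1020 ≈ 80.7637255
V = pitch²·Σt = 1.83²·82379/1020 = 270.470

t(0,0)=0.896 V=270.470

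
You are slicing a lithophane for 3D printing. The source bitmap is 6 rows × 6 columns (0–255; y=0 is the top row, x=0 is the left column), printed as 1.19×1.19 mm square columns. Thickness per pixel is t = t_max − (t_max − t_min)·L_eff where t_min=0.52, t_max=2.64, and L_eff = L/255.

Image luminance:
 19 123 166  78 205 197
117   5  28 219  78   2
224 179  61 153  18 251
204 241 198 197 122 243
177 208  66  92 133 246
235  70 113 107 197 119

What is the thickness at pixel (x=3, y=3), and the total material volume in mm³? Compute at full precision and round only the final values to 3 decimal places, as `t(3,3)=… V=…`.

t(3,3)=1.002 V=74.649

span = t_max - t_min = 2.64 - 0.52 = 2.120
L(3,3) = 197, L_eff = 197/255 = 0.772549
t(3,3) = 2.64 - 2.120·0.772549 = 1.002
Σt over all 6·6 pixels = 112019/2125 ≈ 52.7148235
V = pitch²·Σt = 1.19²·112019/2125 = 74.649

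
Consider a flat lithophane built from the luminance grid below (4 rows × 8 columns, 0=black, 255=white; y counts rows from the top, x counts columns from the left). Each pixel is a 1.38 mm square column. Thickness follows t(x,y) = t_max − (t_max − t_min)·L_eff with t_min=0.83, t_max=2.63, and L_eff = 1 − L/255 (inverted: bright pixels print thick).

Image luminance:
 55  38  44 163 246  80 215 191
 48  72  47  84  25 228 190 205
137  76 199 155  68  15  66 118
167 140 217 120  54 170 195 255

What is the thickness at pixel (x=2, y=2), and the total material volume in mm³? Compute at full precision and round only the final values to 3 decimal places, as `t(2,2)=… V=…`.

span = t_max - t_min = 2.63 - 0.83 = 1.800
L(2,2) = 199, L_eff = 1 - 199/255 = 0.219608 (inverted)
t(2,2) = 2.63 - 1.800·0.219608 = 2.235
Σt over all 4·8 pixels = 23537/425 ≈ 55.3811765
V = pitch²·Σt = 1.38²·23537/425 = 105.468

t(2,2)=2.235 V=105.468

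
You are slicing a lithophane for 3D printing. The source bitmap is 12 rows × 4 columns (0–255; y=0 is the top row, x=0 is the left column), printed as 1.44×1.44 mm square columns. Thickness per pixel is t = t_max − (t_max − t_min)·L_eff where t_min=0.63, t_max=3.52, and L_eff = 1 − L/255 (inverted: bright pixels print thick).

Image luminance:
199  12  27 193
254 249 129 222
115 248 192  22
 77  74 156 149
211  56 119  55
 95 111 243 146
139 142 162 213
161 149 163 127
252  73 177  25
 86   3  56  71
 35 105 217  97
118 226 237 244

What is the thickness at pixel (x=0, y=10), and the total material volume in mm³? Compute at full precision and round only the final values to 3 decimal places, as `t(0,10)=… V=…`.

t(0,10)=1.027 V=218.563

span = t_max - t_min = 3.52 - 0.63 = 2.890
L(0,10) = 35, L_eff = 1 - 35/255 = 0.862745 (inverted)
t(0,10) = 3.52 - 2.890·0.862745 = 1.027
Σt over all 12·4 pixels = 39526/375 ≈ 105.4026667
V = pitch²·Σt = 1.44²·39526/375 = 218.563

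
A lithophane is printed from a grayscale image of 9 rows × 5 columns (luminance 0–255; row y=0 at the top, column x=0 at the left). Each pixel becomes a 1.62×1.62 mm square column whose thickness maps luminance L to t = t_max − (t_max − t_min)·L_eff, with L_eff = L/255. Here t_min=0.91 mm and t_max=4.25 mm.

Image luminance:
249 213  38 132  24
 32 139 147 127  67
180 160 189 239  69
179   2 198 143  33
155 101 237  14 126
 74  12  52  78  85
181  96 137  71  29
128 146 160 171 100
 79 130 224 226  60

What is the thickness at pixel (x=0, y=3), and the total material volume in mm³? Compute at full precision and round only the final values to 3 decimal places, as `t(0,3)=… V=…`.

span = t_max - t_min = 4.25 - 0.91 = 3.340
L(0,3) = 179, L_eff = 179/255 = 0.701961
t(0,3) = 4.25 - 3.340·0.701961 = 1.905
Σt over all 9·5 pixels = 3062587/25500 ≈ 120.1014510
V = pitch²·Σt = 1.62²·3062587/25500 = 315.194

t(0,3)=1.905 V=315.194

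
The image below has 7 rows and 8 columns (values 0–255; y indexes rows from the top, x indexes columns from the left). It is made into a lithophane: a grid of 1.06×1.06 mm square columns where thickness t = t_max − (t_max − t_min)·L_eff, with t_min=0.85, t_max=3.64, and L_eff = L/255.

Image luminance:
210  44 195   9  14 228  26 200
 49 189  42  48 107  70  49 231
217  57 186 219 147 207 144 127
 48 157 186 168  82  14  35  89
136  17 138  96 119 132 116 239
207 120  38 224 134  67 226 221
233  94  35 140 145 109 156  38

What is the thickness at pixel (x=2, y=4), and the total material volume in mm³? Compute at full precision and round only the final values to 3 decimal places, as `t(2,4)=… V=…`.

t(2,4)=2.130 V=143.300

span = t_max - t_min = 3.64 - 0.85 = 2.790
L(2,4) = 138, L_eff = 138/255 = 0.541176
t(2,4) = 3.64 - 2.790·0.541176 = 2.130
Σt over all 7·8 pixels = 542029/4250 ≈ 127.5362353
V = pitch²·Σt = 1.06²·542029/4250 = 143.300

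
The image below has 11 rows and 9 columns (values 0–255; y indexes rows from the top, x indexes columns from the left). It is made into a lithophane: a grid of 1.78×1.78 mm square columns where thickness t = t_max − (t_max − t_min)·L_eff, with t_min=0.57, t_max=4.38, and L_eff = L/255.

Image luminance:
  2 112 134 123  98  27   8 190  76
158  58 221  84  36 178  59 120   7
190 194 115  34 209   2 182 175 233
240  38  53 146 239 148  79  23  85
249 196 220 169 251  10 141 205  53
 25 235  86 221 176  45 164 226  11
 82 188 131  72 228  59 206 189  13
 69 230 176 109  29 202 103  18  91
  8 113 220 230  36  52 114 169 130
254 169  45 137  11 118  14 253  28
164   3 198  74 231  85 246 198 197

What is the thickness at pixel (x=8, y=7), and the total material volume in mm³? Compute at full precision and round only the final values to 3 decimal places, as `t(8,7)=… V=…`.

span = t_max - t_min = 4.38 - 0.57 = 3.810
L(8,7) = 91, L_eff = 91/255 = 0.356863
t(8,7) = 4.38 - 3.810·0.356863 = 3.020
Σt over all 11·9 pixels = 2104493/8500 ≈ 247.5874118
V = pitch²·Σt = 1.78²·2104493/8500 = 784.456

t(8,7)=3.020 V=784.456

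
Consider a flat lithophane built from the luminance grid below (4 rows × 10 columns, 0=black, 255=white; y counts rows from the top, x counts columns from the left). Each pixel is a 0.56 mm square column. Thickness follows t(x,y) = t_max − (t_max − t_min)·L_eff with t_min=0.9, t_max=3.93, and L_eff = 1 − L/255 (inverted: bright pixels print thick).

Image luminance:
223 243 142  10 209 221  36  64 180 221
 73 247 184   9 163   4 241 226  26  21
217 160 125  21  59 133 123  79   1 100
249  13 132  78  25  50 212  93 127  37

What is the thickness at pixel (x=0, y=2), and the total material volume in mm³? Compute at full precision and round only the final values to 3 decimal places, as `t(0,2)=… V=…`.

span = t_max - t_min = 3.93 - 0.9 = 3.030
L(0,2) = 217, L_eff = 1 - 217/255 = 0.149020 (inverted)
t(0,2) = 3.93 - 3.030·0.149020 = 3.478
Σt over all 4·10 pixels = 92.762
V = pitch²·Σt = 0.56²·92.762 = 29.090

t(0,2)=3.478 V=29.090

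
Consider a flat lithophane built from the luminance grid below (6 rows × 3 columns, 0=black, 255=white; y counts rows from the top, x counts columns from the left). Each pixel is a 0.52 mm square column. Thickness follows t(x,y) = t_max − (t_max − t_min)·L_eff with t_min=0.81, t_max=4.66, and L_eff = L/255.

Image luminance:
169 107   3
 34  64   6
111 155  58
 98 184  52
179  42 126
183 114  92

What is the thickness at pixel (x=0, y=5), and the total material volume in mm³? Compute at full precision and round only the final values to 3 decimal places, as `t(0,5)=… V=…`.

t(0,5)=1.897 V=15.427

span = t_max - t_min = 4.66 - 0.81 = 3.850
L(0,5) = 183, L_eff = 183/255 = 0.717647
t(0,5) = 4.66 - 3.850·0.717647 = 1.897
Σt over all 6·3 pixels = 290959/5100 ≈ 57.0507843
V = pitch²·Σt = 0.52²·290959/5100 = 15.427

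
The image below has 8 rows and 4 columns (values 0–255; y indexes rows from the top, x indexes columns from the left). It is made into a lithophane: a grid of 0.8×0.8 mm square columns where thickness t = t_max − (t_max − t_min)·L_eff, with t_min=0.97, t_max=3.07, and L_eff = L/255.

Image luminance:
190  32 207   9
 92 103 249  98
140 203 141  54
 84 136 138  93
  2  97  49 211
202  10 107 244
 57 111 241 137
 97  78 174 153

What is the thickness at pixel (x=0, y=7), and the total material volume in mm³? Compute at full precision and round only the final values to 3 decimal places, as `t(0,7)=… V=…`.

span = t_max - t_min = 3.07 - 0.97 = 2.100
L(0,7) = 97, L_eff = 97/255 = 0.380392
t(0,7) = 3.07 - 2.100·0.380392 = 2.271
Σt over all 8·4 pixels = 55931/850 ≈ 65.8011765
V = pitch²·Σt = 0.8²·55931/850 = 42.113

t(0,7)=2.271 V=42.113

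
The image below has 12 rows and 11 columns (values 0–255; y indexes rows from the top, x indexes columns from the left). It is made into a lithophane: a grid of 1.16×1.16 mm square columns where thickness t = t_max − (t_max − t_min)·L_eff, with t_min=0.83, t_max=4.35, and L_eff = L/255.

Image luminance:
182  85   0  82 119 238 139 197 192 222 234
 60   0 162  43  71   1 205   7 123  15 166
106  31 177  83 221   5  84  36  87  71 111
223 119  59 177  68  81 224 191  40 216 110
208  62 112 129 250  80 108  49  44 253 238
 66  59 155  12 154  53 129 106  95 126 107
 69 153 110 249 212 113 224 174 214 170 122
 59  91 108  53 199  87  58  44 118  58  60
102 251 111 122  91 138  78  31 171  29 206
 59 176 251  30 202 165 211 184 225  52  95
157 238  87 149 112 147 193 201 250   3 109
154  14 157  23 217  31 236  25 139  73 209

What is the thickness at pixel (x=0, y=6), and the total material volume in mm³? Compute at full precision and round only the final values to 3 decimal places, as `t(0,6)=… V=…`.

span = t_max - t_min = 4.35 - 0.83 = 3.520
L(0,6) = 69, L_eff = 69/255 = 0.270588
t(0,6) = 4.35 - 3.520·0.270588 = 3.398
Σt over all 12·11 pixels = 2225509/6375 ≈ 349.0994510
V = pitch²·Σt = 1.16²·2225509/6375 = 469.748

t(0,6)=3.398 V=469.748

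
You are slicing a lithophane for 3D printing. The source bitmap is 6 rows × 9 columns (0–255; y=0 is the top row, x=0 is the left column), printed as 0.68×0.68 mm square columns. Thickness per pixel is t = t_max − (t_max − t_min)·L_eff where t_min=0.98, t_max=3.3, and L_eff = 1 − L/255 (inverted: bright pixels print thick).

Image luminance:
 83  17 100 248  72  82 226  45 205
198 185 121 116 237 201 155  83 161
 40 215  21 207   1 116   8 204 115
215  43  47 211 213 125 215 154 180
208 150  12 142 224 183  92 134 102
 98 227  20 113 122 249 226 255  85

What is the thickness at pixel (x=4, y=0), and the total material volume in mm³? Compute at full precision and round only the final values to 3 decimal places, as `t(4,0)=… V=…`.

t(4,0)=1.635 V=56.052

span = t_max - t_min = 3.3 - 0.98 = 2.320
L(4,0) = 72, L_eff = 1 - 72/255 = 0.717647 (inverted)
t(4,0) = 3.3 - 2.320·0.717647 = 1.635
Σt over all 6·9 pixels = 772771/6375 ≈ 121.2189804
V = pitch²·Σt = 0.68²·772771/6375 = 56.052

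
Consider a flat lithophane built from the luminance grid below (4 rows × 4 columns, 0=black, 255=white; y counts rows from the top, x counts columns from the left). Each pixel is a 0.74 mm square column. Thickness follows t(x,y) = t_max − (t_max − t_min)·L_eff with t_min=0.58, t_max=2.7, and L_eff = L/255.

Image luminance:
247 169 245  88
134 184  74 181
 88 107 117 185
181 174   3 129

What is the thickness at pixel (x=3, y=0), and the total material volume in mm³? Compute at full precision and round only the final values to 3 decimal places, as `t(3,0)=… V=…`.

t(3,0)=1.968 V=13.158

span = t_max - t_min = 2.7 - 0.58 = 2.120
L(3,0) = 88, L_eff = 88/255 = 0.345098
t(3,0) = 2.7 - 2.120·0.345098 = 1.968
Σt over all 4·4 pixels = 153182/6375 ≈ 24.0285490
V = pitch²·Σt = 0.74²·153182/6375 = 13.158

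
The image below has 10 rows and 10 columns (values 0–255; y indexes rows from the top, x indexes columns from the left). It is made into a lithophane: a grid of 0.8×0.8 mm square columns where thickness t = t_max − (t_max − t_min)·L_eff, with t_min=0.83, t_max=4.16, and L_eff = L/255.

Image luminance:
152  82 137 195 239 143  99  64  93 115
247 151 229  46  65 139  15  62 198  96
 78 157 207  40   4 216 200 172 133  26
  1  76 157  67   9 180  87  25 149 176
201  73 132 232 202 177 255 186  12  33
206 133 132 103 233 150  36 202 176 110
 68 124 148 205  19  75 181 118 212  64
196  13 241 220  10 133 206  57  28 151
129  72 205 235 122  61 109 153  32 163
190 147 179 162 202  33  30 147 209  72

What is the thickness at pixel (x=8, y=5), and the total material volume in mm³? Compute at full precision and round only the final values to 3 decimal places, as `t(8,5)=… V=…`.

span = t_max - t_min = 4.16 - 0.83 = 3.330
L(8,5) = 176, L_eff = 176/255 = 0.690196
t(8,5) = 4.16 - 3.330·0.690196 = 1.862
Σt over all 10·10 pixels = 527912/2125 ≈ 248.4291765
V = pitch²·Σt = 0.8²·527912/2125 = 158.995

t(8,5)=1.862 V=158.995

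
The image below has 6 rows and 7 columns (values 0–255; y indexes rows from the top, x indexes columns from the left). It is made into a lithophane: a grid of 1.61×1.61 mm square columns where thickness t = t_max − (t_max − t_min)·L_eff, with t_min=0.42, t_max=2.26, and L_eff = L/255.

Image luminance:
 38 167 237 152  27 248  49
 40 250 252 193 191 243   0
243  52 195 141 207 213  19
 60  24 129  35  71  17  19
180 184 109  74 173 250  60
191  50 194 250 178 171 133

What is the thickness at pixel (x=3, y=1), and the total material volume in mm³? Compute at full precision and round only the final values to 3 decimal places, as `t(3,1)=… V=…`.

t(3,1)=0.867 V=139.262

span = t_max - t_min = 2.26 - 0.42 = 1.840
L(3,1) = 193, L_eff = 193/255 = 0.756863
t(3,1) = 2.26 - 1.840·0.756863 = 0.867
Σt over all 6·7 pixels = 114167/2125 ≈ 53.7256471
V = pitch²·Σt = 1.61²·114167/2125 = 139.262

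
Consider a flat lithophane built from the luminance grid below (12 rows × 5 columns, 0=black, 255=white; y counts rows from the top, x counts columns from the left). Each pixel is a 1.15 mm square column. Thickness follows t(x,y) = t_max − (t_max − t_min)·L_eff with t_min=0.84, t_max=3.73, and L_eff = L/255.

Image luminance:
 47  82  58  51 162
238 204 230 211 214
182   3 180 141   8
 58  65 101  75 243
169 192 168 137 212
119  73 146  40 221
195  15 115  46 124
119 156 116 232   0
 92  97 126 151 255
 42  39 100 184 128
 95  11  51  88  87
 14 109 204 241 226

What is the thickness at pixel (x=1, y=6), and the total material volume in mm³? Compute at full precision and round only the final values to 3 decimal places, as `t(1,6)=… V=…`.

span = t_max - t_min = 3.73 - 0.84 = 2.890
L(1,6) = 15, L_eff = 15/255 = 0.058824
t(1,6) = 3.73 - 2.890·0.058824 = 3.560
Σt over all 12·5 pixels = 138.936
V = pitch²·Σt = 1.15²·138.936 = 183.743

t(1,6)=3.560 V=183.743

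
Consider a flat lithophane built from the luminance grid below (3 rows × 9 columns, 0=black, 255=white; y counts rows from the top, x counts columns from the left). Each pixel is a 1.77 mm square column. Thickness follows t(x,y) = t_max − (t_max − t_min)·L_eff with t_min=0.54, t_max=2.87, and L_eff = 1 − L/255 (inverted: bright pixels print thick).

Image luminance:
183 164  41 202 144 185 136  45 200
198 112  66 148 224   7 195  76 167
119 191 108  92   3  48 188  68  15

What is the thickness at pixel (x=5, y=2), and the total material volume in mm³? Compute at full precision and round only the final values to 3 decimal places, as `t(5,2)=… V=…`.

span = t_max - t_min = 2.87 - 0.54 = 2.330
L(5,2) = 48, L_eff = 1 - 48/255 = 0.811765 (inverted)
t(5,2) = 2.87 - 2.330·0.811765 = 0.979
Σt over all 3·9 pixels = 229303/5100 ≈ 44.9613725
V = pitch²·Σt = 1.77²·229303/5100 = 140.859

t(5,2)=0.979 V=140.859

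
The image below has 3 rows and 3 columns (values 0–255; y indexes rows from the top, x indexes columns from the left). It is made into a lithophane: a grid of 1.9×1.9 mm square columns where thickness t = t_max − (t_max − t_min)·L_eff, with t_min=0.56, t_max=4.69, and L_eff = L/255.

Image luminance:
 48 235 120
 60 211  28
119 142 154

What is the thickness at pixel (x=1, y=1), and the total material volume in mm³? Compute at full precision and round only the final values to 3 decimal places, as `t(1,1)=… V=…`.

t(1,1)=1.273 V=87.070

span = t_max - t_min = 4.69 - 0.56 = 4.130
L(1,1) = 211, L_eff = 211/255 = 0.827451
t(1,1) = 4.69 - 4.130·0.827451 = 1.273
Σt over all 3·3 pixels = 307517/12750 ≈ 24.1189804
V = pitch²·Σt = 1.9²·307517/12750 = 87.070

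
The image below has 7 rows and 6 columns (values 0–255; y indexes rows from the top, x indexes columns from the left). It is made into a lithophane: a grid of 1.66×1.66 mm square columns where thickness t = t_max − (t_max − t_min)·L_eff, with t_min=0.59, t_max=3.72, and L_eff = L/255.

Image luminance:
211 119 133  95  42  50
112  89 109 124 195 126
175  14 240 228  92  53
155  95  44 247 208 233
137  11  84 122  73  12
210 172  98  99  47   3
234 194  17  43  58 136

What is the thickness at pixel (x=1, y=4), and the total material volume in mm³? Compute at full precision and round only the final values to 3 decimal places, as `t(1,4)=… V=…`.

span = t_max - t_min = 3.72 - 0.59 = 3.130
L(1,4) = 11, L_eff = 11/255 = 0.043137
t(1,4) = 3.72 - 3.130·0.043137 = 3.585
Σt over all 7·6 pixels = 2438213/25500 ≈ 95.6161961
V = pitch²·Σt = 1.66²·2438213/25500 = 263.480

t(1,4)=3.585 V=263.480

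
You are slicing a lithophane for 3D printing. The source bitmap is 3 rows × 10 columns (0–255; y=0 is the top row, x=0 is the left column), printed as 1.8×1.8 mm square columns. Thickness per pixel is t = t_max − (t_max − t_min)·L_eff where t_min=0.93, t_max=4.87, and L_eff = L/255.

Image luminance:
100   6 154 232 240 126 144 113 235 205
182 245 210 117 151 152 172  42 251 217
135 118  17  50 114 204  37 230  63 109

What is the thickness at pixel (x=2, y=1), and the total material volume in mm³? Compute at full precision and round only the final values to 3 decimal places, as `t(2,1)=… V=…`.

t(2,1)=1.625 V=254.547

span = t_max - t_min = 4.87 - 0.93 = 3.940
L(2,1) = 210, L_eff = 210/255 = 0.823529
t(2,1) = 4.87 - 3.940·0.823529 = 1.625
Σt over all 3·10 pixels = 166948/2125 ≈ 78.5637647
V = pitch²·Σt = 1.8²·166948/2125 = 254.547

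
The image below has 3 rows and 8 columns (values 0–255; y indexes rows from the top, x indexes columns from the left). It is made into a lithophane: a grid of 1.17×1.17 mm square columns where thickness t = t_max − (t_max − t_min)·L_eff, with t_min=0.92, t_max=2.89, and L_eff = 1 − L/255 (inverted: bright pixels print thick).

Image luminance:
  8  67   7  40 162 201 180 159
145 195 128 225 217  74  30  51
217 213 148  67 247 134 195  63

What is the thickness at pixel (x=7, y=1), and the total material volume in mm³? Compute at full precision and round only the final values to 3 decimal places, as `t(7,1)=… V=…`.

span = t_max - t_min = 2.89 - 0.92 = 1.970
L(7,1) = 51, L_eff = 1 - 51/255 = 0.800000 (inverted)
t(7,1) = 2.89 - 1.970·0.800000 = 1.314
Σt over all 3·8 pixels = 1188121/25500 ≈ 46.5929804
V = pitch²·Σt = 1.17²·1188121/25500 = 63.781

t(7,1)=1.314 V=63.781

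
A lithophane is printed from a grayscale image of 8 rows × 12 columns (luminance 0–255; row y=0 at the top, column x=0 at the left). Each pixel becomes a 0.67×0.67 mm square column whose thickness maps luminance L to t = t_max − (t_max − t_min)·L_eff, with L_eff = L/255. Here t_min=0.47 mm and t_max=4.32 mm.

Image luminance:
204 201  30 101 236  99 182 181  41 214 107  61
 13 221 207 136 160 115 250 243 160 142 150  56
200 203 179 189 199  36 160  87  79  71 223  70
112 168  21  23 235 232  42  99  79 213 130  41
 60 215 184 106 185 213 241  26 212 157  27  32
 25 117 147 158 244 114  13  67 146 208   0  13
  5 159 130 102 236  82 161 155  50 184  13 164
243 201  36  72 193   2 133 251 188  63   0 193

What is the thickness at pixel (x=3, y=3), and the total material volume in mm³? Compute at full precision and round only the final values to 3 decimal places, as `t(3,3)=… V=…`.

t(3,3)=3.973 V=101.266

span = t_max - t_min = 4.32 - 0.47 = 3.850
L(3,3) = 23, L_eff = 23/255 = 0.090196
t(3,3) = 4.32 - 3.850·0.090196 = 3.973
Σt over all 8·12 pixels = 1150493/5100 ≈ 225.5868627
V = pitch²·Σt = 0.67²·1150493/5100 = 101.266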